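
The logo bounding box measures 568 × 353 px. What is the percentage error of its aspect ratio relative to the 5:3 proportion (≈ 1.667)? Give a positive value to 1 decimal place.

3.5%

Ratio = 568 / 353 ≈ 1.6091.
Ideal 5:3 ≈ 1.6667. |1.6091 − 1.6667| / 1.6667 ≈ 3.46% → 3.5%.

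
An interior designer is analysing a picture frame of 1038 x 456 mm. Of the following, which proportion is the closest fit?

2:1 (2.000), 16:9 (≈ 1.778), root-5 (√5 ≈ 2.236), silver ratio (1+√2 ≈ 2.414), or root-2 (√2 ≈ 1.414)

Ratio = 1038 / 456 ≈ 2.276.
Distances: 2:1 2.000 (Δ 0.276); 16:9 1.778 (Δ 0.498); root-5 2.236 (Δ 0.040); silver ratio 2.414 (Δ 0.138); root-2 1.414 (Δ 0.862).

root-5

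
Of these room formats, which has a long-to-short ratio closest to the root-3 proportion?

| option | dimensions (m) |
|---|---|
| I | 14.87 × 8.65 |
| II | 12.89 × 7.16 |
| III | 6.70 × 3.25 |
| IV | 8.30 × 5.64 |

Ratios (long/short): I ≈ 1.719; II ≈ 1.800; III ≈ 2.062; IV ≈ 1.472.
root-3 ≈ 1.732; option I is nearest (Δ 0.013).

I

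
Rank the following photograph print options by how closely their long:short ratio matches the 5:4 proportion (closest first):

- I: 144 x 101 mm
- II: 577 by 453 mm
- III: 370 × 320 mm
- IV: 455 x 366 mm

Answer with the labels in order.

Ratios: I = 144 / 101 ≈ 1.426; II = 577 / 453 ≈ 1.274; III = 370 / 320 ≈ 1.156; IV = 455 / 366 ≈ 1.243.
|Δ from 1.250|: I 0.176; II 0.024; III 0.094; IV 0.007.

IV, II, III, I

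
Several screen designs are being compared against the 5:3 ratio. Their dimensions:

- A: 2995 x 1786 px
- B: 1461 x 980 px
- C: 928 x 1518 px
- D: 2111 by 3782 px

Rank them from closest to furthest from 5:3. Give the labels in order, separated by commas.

A: 2995/1786 ≈ 1.677 → |1.677 − 1.667| = 0.010
B: 1461/980 ≈ 1.491 → |1.491 − 1.667| = 0.176
C: 1518/928 ≈ 1.636 → |1.636 − 1.667| = 0.031
D: 3782/2111 ≈ 1.792 → |1.792 − 1.667| = 0.125

A, C, D, B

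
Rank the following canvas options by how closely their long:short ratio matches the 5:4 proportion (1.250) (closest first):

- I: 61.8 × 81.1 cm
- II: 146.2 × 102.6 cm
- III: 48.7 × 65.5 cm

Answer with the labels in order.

I, III, II

I: 81.1/61.8 ≈ 1.312 → |1.312 − 1.250| = 0.062
II: 146.2/102.6 ≈ 1.425 → |1.425 − 1.250| = 0.175
III: 65.5/48.7 ≈ 1.345 → |1.345 − 1.250| = 0.095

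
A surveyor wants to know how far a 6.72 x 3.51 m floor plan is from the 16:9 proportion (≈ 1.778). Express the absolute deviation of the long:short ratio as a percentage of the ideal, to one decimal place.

7.7%

Ratio = 6.72 / 3.51 ≈ 1.9145.
Ideal 16:9 ≈ 1.7778. |1.9145 − 1.7778| / 1.7778 ≈ 7.69% → 7.7%.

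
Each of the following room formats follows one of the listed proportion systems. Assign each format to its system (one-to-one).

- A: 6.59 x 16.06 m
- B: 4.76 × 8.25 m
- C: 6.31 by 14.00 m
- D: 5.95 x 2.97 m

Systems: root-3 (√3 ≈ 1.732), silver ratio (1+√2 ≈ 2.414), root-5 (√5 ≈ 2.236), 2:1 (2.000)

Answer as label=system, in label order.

A = 16.06/6.59 ≈ 2.437 → silver ratio (2.414)
B = 8.25/4.76 ≈ 1.733 → root-3 (1.732)
C = 14.00/6.31 ≈ 2.219 → root-5 (2.236)
D = 5.95/2.97 ≈ 2.003 → 2:1 (2.000)

A=silver ratio, B=root-3, C=root-5, D=2:1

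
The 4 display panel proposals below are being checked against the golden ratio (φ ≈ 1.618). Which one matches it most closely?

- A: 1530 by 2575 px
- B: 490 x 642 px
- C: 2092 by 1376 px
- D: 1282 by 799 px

D

Target golden ratio ≈ 1.618.
A: 1.683 (Δ0.065)  B: 1.310 (Δ0.308)  C: 1.520 (Δ0.098)  D: 1.605 (Δ0.013)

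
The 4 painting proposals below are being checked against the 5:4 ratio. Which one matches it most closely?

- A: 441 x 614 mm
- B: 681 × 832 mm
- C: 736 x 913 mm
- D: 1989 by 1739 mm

C

Target 5:4 ≈ 1.250.
A: 1.392 (Δ0.142)  B: 1.222 (Δ0.028)  C: 1.240 (Δ0.010)  D: 1.144 (Δ0.106)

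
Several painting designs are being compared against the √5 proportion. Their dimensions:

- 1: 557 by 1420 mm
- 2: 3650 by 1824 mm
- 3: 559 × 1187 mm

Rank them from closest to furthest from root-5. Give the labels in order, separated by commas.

3, 2, 1

Ratios: 1 = 1420 / 557 ≈ 2.549; 2 = 3650 / 1824 ≈ 2.001; 3 = 1187 / 559 ≈ 2.123.
|Δ from 2.236|: 1 0.313; 2 0.235; 3 0.113.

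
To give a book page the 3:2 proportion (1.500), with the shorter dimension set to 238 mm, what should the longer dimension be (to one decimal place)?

3:2 = 1.50000.
Longer side = 238 × 1.50000 ≈ 357.000 → 357.0 mm.

357.0 mm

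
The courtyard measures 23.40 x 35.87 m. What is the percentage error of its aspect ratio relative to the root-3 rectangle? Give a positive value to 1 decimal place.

Ratio = 35.87 / 23.40 ≈ 1.5329.
Ideal root-3 ≈ 1.7321. |1.5329 − 1.7321| / 1.7321 ≈ 11.50% → 11.5%.

11.5%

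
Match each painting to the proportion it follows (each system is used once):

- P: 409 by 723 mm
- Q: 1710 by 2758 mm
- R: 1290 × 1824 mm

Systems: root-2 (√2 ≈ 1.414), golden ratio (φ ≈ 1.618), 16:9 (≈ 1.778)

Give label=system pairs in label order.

P=16:9, Q=golden ratio, R=root-2

Ratios: P ≈ 1.768; Q ≈ 1.613; R ≈ 1.414.
Targets: root-2 ≈ 1.414; golden ratio ≈ 1.618; 16:9 ≈ 1.778.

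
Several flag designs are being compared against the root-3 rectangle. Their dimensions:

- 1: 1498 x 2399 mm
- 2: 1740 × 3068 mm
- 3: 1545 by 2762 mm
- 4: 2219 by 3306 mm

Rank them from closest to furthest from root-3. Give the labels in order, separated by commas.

2, 3, 1, 4

Ratios: 1 = 2399 / 1498 ≈ 1.601; 2 = 3068 / 1740 ≈ 1.763; 3 = 2762 / 1545 ≈ 1.788; 4 = 3306 / 2219 ≈ 1.490.
|Δ from 1.732|: 1 0.131; 2 0.031; 3 0.056; 4 0.242.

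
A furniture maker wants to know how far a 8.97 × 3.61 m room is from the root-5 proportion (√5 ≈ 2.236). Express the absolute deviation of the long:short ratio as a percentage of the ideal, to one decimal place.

Ratio = 8.97 / 3.61 ≈ 2.4848.
Ideal root-5 ≈ 2.2361. |2.4848 − 2.2361| / 2.2361 ≈ 11.12% → 11.1%.

11.1%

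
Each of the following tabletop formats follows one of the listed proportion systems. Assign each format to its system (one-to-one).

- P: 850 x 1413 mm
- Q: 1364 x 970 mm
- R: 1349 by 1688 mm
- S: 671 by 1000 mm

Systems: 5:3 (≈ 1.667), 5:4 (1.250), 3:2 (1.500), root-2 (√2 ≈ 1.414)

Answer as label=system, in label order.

Ratios: P ≈ 1.662; Q ≈ 1.406; R ≈ 1.251; S ≈ 1.490.
Targets: 5:3 ≈ 1.667; 5:4 ≈ 1.250; 3:2 ≈ 1.500; root-2 ≈ 1.414.

P=5:3, Q=root-2, R=5:4, S=3:2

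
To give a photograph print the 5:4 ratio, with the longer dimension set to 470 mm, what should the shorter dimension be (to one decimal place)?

5:4 = 1.25000.
Shorter side = 470 ÷ 1.25000 ≈ 376.000 → 376.0 mm.

376.0 mm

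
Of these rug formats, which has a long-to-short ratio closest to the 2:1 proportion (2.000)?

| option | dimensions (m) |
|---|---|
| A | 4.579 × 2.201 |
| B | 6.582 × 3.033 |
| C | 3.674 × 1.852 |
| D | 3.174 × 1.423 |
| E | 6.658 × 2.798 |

C

Ratios (long/short): A ≈ 2.080; B ≈ 2.170; C ≈ 1.984; D ≈ 2.230; E ≈ 2.380.
2:1 ≈ 2.000; option C is nearest (Δ 0.016).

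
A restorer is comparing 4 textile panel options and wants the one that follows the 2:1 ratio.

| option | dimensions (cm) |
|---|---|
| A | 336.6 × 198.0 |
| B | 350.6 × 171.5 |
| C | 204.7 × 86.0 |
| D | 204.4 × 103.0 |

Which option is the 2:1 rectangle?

Ratios (long/short): A ≈ 1.700; B ≈ 2.044; C ≈ 2.380; D ≈ 1.984.
2:1 ≈ 2.000; option D is nearest (Δ 0.016).

D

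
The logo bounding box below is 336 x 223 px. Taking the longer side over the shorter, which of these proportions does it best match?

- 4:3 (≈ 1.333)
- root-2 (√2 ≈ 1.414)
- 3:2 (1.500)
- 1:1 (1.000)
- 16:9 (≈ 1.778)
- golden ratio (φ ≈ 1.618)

Ratio = 336 / 223 ≈ 1.507.
Distances: 4:3 1.333 (Δ 0.174); root-2 1.414 (Δ 0.093); 3:2 1.500 (Δ 0.007); 1:1 1.000 (Δ 0.507); 16:9 1.778 (Δ 0.271); golden ratio 1.618 (Δ 0.111).

3:2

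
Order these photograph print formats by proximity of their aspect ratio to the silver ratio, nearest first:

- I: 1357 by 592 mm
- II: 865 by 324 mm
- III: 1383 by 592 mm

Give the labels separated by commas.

III, I, II

I: 1357/592 ≈ 2.292 → |2.292 − 2.414| = 0.122
II: 865/324 ≈ 2.670 → |2.670 − 2.414| = 0.256
III: 1383/592 ≈ 2.336 → |2.336 − 2.414| = 0.078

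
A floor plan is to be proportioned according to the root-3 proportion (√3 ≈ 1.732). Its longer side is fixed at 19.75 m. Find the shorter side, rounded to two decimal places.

11.40 m

root-3 ≈ 1.73205.
Shorter side = 19.75 ÷ 1.73205 ≈ 11.4027 → 11.40 m.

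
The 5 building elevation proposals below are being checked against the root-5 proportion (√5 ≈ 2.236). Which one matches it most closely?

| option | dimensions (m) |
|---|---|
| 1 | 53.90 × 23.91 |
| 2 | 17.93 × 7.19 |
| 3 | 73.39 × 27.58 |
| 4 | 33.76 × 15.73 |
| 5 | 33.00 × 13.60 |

Ratios (long/short): 1 ≈ 2.254; 2 ≈ 2.494; 3 ≈ 2.661; 4 ≈ 2.146; 5 ≈ 2.426.
root-5 ≈ 2.236; option 1 is nearest (Δ 0.018).

1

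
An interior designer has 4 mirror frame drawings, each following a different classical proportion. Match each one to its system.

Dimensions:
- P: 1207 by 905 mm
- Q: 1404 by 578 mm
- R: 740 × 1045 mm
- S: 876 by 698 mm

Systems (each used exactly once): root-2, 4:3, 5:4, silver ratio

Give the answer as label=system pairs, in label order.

P=4:3, Q=silver ratio, R=root-2, S=5:4

P = 1207/905 ≈ 1.334 → 4:3 (1.333)
Q = 1404/578 ≈ 2.429 → silver ratio (2.414)
R = 1045/740 ≈ 1.412 → root-2 (1.414)
S = 876/698 ≈ 1.255 → 5:4 (1.250)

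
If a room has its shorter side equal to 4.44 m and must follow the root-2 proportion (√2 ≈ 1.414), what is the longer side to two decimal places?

6.28 m

root-2 ≈ 1.41421.
Longer side = 4.44 × 1.41421 ≈ 6.2791 → 6.28 m.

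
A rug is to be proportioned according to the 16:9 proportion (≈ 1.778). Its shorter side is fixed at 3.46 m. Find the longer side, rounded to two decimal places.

6.15 m

16:9 ≈ 1.77778.
Longer side = 3.46 × 1.77778 ≈ 6.1511 → 6.15 m.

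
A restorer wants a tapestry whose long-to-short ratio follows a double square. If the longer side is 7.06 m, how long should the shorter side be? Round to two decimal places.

2:1 = 2.00000.
Shorter side = 7.06 ÷ 2.00000 ≈ 3.5300 → 3.53 m.

3.53 m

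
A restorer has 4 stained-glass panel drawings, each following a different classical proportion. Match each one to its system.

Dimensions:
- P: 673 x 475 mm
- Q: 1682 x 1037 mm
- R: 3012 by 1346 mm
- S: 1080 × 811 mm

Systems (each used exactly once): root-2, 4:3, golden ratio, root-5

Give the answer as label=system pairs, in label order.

P=root-2, Q=golden ratio, R=root-5, S=4:3

P = 673/475 ≈ 1.417 → root-2 (1.414)
Q = 1682/1037 ≈ 1.622 → golden ratio (1.618)
R = 3012/1346 ≈ 2.238 → root-5 (2.236)
S = 1080/811 ≈ 1.332 → 4:3 (1.333)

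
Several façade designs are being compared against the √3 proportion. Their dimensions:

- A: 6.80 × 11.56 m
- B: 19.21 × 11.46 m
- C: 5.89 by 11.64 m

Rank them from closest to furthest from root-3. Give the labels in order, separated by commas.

A: 11.56/6.80 ≈ 1.700 → |1.700 − 1.732| = 0.032
B: 19.21/11.46 ≈ 1.676 → |1.676 − 1.732| = 0.056
C: 11.64/5.89 ≈ 1.976 → |1.976 − 1.732| = 0.244

A, B, C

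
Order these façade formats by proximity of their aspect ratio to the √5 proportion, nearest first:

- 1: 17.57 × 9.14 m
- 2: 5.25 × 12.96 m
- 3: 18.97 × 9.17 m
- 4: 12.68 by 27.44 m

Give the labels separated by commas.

1: 17.57/9.14 ≈ 1.922 → |1.922 − 2.236| = 0.314
2: 12.96/5.25 ≈ 2.469 → |2.469 − 2.236| = 0.233
3: 18.97/9.17 ≈ 2.069 → |2.069 − 2.236| = 0.167
4: 27.44/12.68 ≈ 2.164 → |2.164 − 2.236| = 0.072

4, 3, 2, 1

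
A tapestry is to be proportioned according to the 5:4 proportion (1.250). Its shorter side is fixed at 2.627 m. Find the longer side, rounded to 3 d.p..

5:4 = 1.25000.
Longer side = 2.627 × 1.25000 ≈ 3.28375 → 3.284 m.

3.284 m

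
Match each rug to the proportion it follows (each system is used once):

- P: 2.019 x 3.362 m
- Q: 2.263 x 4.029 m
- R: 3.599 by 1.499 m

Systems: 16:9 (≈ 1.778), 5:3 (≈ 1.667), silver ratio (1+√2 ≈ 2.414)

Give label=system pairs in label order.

Ratios: P ≈ 1.665; Q ≈ 1.780; R ≈ 2.401.
Targets: 16:9 ≈ 1.778; 5:3 ≈ 1.667; silver ratio ≈ 2.414.

P=5:3, Q=16:9, R=silver ratio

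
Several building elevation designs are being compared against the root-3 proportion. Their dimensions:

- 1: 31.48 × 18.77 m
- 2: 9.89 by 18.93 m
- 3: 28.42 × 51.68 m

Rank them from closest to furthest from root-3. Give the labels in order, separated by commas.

1, 3, 2

Ratios: 1 = 31.48 / 18.77 ≈ 1.677; 2 = 18.93 / 9.89 ≈ 1.914; 3 = 51.68 / 28.42 ≈ 1.818.
|Δ from 1.732|: 1 0.055; 2 0.182; 3 0.086.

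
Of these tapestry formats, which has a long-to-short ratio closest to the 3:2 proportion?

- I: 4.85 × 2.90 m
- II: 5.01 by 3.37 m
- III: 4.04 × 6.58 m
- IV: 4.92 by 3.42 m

II

Ratios (long/short): I ≈ 1.672; II ≈ 1.487; III ≈ 1.629; IV ≈ 1.439.
3:2 ≈ 1.500; option II is nearest (Δ 0.013).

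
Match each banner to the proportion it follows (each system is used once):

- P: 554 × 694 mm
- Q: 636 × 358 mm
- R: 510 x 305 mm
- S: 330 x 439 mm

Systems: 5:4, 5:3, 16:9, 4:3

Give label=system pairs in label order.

P=5:4, Q=16:9, R=5:3, S=4:3

Ratios: P ≈ 1.253; Q ≈ 1.777; R ≈ 1.672; S ≈ 1.330.
Targets: 5:4 ≈ 1.250; 5:3 ≈ 1.667; 16:9 ≈ 1.778; 4:3 ≈ 1.333.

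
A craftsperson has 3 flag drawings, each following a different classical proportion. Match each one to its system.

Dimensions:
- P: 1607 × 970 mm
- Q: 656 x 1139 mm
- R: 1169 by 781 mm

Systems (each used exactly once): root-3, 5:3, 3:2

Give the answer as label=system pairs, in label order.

P = 1607/970 ≈ 1.657 → 5:3 (1.667)
Q = 1139/656 ≈ 1.736 → root-3 (1.732)
R = 1169/781 ≈ 1.497 → 3:2 (1.500)

P=5:3, Q=root-3, R=3:2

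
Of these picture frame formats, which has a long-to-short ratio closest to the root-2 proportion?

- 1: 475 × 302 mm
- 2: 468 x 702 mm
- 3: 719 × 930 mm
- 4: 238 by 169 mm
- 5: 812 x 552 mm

Ratios (long/short): 1 ≈ 1.573; 2 ≈ 1.500; 3 ≈ 1.293; 4 ≈ 1.408; 5 ≈ 1.471.
root-2 ≈ 1.414; option 4 is nearest (Δ 0.006).

4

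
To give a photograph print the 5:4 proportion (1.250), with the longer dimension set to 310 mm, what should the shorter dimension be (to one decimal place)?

248.0 mm

5:4 = 1.25000.
Shorter side = 310 ÷ 1.25000 ≈ 248.000 → 248.0 mm.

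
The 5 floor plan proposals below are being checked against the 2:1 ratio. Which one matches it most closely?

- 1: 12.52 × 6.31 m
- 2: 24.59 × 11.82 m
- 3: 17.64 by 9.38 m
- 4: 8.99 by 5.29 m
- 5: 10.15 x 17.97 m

Target 2:1 ≈ 2.000.
1: 1.984 (Δ0.016)  2: 2.080 (Δ0.080)  3: 1.881 (Δ0.119)  4: 1.699 (Δ0.301)  5: 1.770 (Δ0.230)

1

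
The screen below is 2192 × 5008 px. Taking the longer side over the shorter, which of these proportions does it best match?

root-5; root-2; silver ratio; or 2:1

Ratio = 5008 / 2192 ≈ 2.285.
Distances: root-5 2.236 (Δ 0.049); root-2 1.414 (Δ 0.871); silver ratio 2.414 (Δ 0.129); 2:1 2.000 (Δ 0.285).

root-5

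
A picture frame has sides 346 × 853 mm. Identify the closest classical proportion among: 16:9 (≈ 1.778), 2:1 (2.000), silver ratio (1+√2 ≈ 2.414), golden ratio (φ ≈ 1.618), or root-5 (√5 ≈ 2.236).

silver ratio

Ratio = 853 / 346 ≈ 2.465.
Distances: 16:9 1.778 (Δ 0.687); 2:1 2.000 (Δ 0.465); silver ratio 2.414 (Δ 0.051); golden ratio 1.618 (Δ 0.847); root-5 2.236 (Δ 0.229).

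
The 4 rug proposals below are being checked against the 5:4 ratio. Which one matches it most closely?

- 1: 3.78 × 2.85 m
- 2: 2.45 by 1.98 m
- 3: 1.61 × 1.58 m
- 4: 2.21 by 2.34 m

Ratios (long/short): 1 ≈ 1.326; 2 ≈ 1.237; 3 ≈ 1.019; 4 ≈ 1.059.
5:4 ≈ 1.250; option 2 is nearest (Δ 0.013).

2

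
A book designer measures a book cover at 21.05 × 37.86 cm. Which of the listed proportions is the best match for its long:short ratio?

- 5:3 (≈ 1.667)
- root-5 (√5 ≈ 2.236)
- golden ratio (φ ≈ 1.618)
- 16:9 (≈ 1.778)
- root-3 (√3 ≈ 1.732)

37.86/21.05 ≈ 1.799. Nearest candidates are 16:9 (1.778, off by 0.021) and root-3 (1.732, off by 0.067).

16:9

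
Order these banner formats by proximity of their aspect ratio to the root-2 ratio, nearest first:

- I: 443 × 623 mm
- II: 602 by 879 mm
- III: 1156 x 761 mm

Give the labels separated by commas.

I, II, III

I: 623/443 ≈ 1.406 → |1.406 − 1.414| = 0.008
II: 879/602 ≈ 1.460 → |1.460 − 1.414| = 0.046
III: 1156/761 ≈ 1.519 → |1.519 − 1.414| = 0.105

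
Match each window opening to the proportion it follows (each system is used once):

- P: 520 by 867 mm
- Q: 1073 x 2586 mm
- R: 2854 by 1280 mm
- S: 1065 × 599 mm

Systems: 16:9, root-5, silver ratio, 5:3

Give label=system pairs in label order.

Ratios: P ≈ 1.667; Q ≈ 2.410; R ≈ 2.230; S ≈ 1.778.
Targets: 16:9 ≈ 1.778; root-5 ≈ 2.236; silver ratio ≈ 2.414; 5:3 ≈ 1.667.

P=5:3, Q=silver ratio, R=root-5, S=16:9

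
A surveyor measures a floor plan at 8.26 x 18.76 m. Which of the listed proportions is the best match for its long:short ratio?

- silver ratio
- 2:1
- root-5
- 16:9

root-5

Ratio = 18.76 / 8.26 ≈ 2.271.
Distances: silver ratio 2.414 (Δ 0.143); 2:1 2.000 (Δ 0.271); root-5 2.236 (Δ 0.035); 16:9 1.778 (Δ 0.493).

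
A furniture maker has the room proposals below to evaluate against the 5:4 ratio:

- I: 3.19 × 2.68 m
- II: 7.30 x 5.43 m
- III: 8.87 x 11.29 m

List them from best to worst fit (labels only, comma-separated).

III, I, II

I: 3.19/2.68 ≈ 1.190 → |1.190 − 1.250| = 0.060
II: 7.30/5.43 ≈ 1.344 → |1.344 − 1.250| = 0.094
III: 11.29/8.87 ≈ 1.273 → |1.273 − 1.250| = 0.023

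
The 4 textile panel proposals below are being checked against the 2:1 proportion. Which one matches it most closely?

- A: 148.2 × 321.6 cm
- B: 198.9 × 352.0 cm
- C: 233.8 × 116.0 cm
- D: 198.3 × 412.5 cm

Ratios (long/short): A ≈ 2.170; B ≈ 1.770; C ≈ 2.016; D ≈ 2.080.
2:1 ≈ 2.000; option C is nearest (Δ 0.016).

C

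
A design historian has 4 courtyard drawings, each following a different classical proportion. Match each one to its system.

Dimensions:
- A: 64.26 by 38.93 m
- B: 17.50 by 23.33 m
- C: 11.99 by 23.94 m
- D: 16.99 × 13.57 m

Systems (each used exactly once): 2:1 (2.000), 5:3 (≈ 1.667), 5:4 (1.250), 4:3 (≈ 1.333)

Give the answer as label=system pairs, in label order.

A=5:3, B=4:3, C=2:1, D=5:4

Ratios: A ≈ 1.651; B ≈ 1.333; C ≈ 1.997; D ≈ 1.252.
Targets: 2:1 ≈ 2.000; 5:3 ≈ 1.667; 5:4 ≈ 1.250; 4:3 ≈ 1.333.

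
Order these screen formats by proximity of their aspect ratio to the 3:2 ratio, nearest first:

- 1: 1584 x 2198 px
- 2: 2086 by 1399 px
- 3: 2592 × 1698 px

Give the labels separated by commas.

2, 3, 1

1: 2198/1584 ≈ 1.388 → |1.388 − 1.500| = 0.112
2: 2086/1399 ≈ 1.491 → |1.491 − 1.500| = 0.009
3: 2592/1698 ≈ 1.527 → |1.527 − 1.500| = 0.027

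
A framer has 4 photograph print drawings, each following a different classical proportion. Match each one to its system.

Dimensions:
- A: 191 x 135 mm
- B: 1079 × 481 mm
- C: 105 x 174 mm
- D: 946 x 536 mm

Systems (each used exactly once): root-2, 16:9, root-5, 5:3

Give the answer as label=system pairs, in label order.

Ratios: A ≈ 1.415; B ≈ 2.243; C ≈ 1.657; D ≈ 1.765.
Targets: root-2 ≈ 1.414; 16:9 ≈ 1.778; root-5 ≈ 2.236; 5:3 ≈ 1.667.

A=root-2, B=root-5, C=5:3, D=16:9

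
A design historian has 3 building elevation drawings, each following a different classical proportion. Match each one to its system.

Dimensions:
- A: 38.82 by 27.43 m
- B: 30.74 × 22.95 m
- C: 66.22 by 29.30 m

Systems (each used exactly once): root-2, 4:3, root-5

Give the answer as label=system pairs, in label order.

A = 38.82/27.43 ≈ 1.415 → root-2 (1.414)
B = 30.74/22.95 ≈ 1.339 → 4:3 (1.333)
C = 66.22/29.30 ≈ 2.260 → root-5 (2.236)

A=root-2, B=4:3, C=root-5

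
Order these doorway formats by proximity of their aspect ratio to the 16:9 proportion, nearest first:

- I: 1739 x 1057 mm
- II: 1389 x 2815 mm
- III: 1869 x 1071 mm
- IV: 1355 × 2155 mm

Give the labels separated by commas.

III, I, IV, II

Ratios: I = 1739 / 1057 ≈ 1.645; II = 2815 / 1389 ≈ 2.027; III = 1869 / 1071 ≈ 1.745; IV = 2155 / 1355 ≈ 1.590.
|Δ from 1.778|: I 0.133; II 0.249; III 0.033; IV 0.188.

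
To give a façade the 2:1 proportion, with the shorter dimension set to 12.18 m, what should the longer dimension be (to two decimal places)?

2:1 = 2.00000.
Longer side = 12.18 × 2.00000 ≈ 24.3600 → 24.36 m.

24.36 m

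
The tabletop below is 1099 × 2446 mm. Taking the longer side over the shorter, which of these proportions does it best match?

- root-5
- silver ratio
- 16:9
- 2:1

root-5

Ratio = 2446 / 1099 ≈ 2.226.
Distances: root-5 2.236 (Δ 0.010); silver ratio 2.414 (Δ 0.188); 16:9 1.778 (Δ 0.448); 2:1 2.000 (Δ 0.226).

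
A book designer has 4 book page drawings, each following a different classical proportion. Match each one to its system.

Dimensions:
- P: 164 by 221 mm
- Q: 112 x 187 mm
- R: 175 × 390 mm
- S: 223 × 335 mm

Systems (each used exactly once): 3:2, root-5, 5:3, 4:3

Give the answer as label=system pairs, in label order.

P = 221/164 ≈ 1.348 → 4:3 (1.333)
Q = 187/112 ≈ 1.670 → 5:3 (1.667)
R = 390/175 ≈ 2.229 → root-5 (2.236)
S = 335/223 ≈ 1.502 → 3:2 (1.500)

P=4:3, Q=5:3, R=root-5, S=3:2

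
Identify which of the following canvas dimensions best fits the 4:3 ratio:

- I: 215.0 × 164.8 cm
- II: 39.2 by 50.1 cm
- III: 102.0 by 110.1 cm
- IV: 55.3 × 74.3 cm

Ratios (long/short): I ≈ 1.305; II ≈ 1.278; III ≈ 1.079; IV ≈ 1.344.
4:3 ≈ 1.333; option IV is nearest (Δ 0.011).

IV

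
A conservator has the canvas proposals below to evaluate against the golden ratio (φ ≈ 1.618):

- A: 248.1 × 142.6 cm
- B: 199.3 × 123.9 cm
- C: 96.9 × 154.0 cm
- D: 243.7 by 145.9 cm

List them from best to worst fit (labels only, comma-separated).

B, C, D, A

Ratios: A = 248.1 / 142.6 ≈ 1.740; B = 199.3 / 123.9 ≈ 1.609; C = 154.0 / 96.9 ≈ 1.589; D = 243.7 / 145.9 ≈ 1.670.
|Δ from 1.618|: A 0.122; B 0.009; C 0.029; D 0.052.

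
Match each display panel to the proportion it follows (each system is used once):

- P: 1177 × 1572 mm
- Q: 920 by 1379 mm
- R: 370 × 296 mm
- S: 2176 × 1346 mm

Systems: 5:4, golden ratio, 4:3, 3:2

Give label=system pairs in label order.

P=4:3, Q=3:2, R=5:4, S=golden ratio

Ratios: P ≈ 1.336; Q ≈ 1.499; R ≈ 1.250; S ≈ 1.617.
Targets: 5:4 ≈ 1.250; golden ratio ≈ 1.618; 4:3 ≈ 1.333; 3:2 ≈ 1.500.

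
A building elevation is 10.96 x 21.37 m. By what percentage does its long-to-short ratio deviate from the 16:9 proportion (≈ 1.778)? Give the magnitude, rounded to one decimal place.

9.7%

Ratio = 21.37 / 10.96 ≈ 1.9498.
Ideal 16:9 ≈ 1.7778. |1.9498 − 1.7778| / 1.7778 ≈ 9.67% → 9.7%.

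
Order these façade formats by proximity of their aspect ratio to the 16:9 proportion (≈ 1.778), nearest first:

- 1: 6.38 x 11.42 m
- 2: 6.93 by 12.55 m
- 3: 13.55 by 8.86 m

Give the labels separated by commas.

1, 2, 3

Ratios: 1 = 11.42 / 6.38 ≈ 1.790; 2 = 12.55 / 6.93 ≈ 1.811; 3 = 13.55 / 8.86 ≈ 1.529.
|Δ from 1.778|: 1 0.012; 2 0.033; 3 0.249.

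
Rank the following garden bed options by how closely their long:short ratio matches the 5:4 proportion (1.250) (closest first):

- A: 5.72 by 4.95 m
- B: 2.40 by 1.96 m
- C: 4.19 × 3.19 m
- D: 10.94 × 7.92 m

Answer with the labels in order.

B, C, A, D

Ratios: A = 5.72 / 4.95 ≈ 1.156; B = 2.40 / 1.96 ≈ 1.224; C = 4.19 / 3.19 ≈ 1.313; D = 10.94 / 7.92 ≈ 1.381.
|Δ from 1.250|: A 0.094; B 0.026; C 0.063; D 0.131.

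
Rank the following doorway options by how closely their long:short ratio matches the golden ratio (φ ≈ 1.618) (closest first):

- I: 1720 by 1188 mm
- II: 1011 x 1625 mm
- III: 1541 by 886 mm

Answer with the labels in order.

Ratios: I = 1720 / 1188 ≈ 1.448; II = 1625 / 1011 ≈ 1.607; III = 1541 / 886 ≈ 1.739.
|Δ from 1.618|: I 0.170; II 0.011; III 0.121.

II, III, I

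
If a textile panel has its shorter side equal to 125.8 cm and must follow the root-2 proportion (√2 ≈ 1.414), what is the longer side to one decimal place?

root-2 ≈ 1.41421.
Longer side = 125.8 × 1.41421 ≈ 177.908 → 177.9 cm.

177.9 cm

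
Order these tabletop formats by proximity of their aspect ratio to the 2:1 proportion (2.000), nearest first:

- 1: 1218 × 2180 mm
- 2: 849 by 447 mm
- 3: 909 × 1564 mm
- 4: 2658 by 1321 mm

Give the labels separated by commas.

Ratios: 1 = 2180 / 1218 ≈ 1.790; 2 = 849 / 447 ≈ 1.899; 3 = 1564 / 909 ≈ 1.721; 4 = 2658 / 1321 ≈ 2.012.
|Δ from 2.000|: 1 0.210; 2 0.101; 3 0.279; 4 0.012.

4, 2, 1, 3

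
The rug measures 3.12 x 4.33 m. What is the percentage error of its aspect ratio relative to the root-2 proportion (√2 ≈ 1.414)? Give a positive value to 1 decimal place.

Ratio = 4.33 / 3.12 ≈ 1.3878.
Ideal root-2 ≈ 1.4142. |1.3878 − 1.4142| / 1.4142 ≈ 1.87% → 1.9%.

1.9%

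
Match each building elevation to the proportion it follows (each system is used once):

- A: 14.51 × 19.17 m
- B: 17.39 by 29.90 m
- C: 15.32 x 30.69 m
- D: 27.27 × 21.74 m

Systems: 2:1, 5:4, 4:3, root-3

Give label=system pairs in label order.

A=4:3, B=root-3, C=2:1, D=5:4

A = 19.17/14.51 ≈ 1.321 → 4:3 (1.333)
B = 29.90/17.39 ≈ 1.719 → root-3 (1.732)
C = 30.69/15.32 ≈ 2.003 → 2:1 (2.000)
D = 27.27/21.74 ≈ 1.254 → 5:4 (1.250)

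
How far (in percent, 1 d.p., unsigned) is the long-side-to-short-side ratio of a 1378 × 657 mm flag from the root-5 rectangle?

6.2%

Ratio = 1378 / 657 ≈ 2.0974.
Ideal root-5 ≈ 2.2361. |2.0974 − 2.2361| / 2.2361 ≈ 6.20% → 6.2%.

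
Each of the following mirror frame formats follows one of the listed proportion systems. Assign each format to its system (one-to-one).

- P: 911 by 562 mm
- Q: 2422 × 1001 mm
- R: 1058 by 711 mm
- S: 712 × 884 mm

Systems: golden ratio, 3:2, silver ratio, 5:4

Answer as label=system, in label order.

P = 911/562 ≈ 1.621 → golden ratio (1.618)
Q = 2422/1001 ≈ 2.420 → silver ratio (2.414)
R = 1058/711 ≈ 1.488 → 3:2 (1.500)
S = 884/712 ≈ 1.242 → 5:4 (1.250)

P=golden ratio, Q=silver ratio, R=3:2, S=5:4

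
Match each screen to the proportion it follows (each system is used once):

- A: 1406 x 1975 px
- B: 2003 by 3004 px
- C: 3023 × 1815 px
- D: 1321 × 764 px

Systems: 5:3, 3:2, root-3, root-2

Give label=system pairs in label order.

A=root-2, B=3:2, C=5:3, D=root-3

A = 1975/1406 ≈ 1.405 → root-2 (1.414)
B = 3004/2003 ≈ 1.500 → 3:2 (1.500)
C = 3023/1815 ≈ 1.666 → 5:3 (1.667)
D = 1321/764 ≈ 1.729 → root-3 (1.732)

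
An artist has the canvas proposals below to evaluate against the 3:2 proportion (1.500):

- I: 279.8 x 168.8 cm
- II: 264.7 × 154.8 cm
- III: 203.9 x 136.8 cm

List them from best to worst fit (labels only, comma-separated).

Ratios: I = 279.8 / 168.8 ≈ 1.658; II = 264.7 / 154.8 ≈ 1.710; III = 203.9 / 136.8 ≈ 1.490.
|Δ from 1.500|: I 0.158; II 0.210; III 0.010.

III, I, II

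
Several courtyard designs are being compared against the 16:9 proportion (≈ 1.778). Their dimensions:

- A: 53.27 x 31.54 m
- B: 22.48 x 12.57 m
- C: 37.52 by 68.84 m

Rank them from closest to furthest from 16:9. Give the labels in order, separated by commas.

B, C, A

Ratios: A = 53.27 / 31.54 ≈ 1.689; B = 22.48 / 12.57 ≈ 1.788; C = 68.84 / 37.52 ≈ 1.835.
|Δ from 1.778|: A 0.089; B 0.010; C 0.057.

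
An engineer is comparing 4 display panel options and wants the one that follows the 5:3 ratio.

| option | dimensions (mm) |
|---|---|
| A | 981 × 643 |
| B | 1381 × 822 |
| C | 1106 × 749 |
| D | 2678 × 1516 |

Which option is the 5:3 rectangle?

Ratios (long/short): A ≈ 1.526; B ≈ 1.680; C ≈ 1.477; D ≈ 1.766.
5:3 ≈ 1.667; option B is nearest (Δ 0.013).

B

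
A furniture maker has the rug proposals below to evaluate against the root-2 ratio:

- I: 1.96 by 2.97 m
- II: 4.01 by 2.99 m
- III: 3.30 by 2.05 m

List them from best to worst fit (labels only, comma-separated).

I: 2.97/1.96 ≈ 1.515 → |1.515 − 1.414| = 0.101
II: 4.01/2.99 ≈ 1.341 → |1.341 − 1.414| = 0.073
III: 3.30/2.05 ≈ 1.610 → |1.610 − 1.414| = 0.196

II, I, III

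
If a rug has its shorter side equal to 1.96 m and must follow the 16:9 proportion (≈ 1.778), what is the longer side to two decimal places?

16:9 ≈ 1.77778.
Longer side = 1.96 × 1.77778 ≈ 3.4844 → 3.48 m.

3.48 m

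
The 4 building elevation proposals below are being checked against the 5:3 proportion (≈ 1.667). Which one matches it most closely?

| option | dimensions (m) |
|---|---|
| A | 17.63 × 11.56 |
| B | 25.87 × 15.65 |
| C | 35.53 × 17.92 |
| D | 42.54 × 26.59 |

Target 5:3 ≈ 1.667.
A: 1.525 (Δ0.142)  B: 1.653 (Δ0.014)  C: 1.983 (Δ0.316)  D: 1.600 (Δ0.067)

B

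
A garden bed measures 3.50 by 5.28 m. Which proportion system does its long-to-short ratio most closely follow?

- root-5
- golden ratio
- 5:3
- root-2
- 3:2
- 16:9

3:2

5.28/3.50 ≈ 1.509. Nearest candidates are 3:2 (1.500, off by 0.009) and root-2 (1.414, off by 0.095).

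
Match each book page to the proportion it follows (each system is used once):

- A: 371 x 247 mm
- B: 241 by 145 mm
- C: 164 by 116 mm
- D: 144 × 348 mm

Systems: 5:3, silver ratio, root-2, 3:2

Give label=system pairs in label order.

A=3:2, B=5:3, C=root-2, D=silver ratio

A = 371/247 ≈ 1.502 → 3:2 (1.500)
B = 241/145 ≈ 1.662 → 5:3 (1.667)
C = 164/116 ≈ 1.414 → root-2 (1.414)
D = 348/144 ≈ 2.417 → silver ratio (2.414)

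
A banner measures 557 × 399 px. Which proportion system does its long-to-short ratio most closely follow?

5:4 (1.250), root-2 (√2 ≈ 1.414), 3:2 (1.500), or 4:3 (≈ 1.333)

Ratio = 557 / 399 ≈ 1.396.
Distances: 5:4 1.250 (Δ 0.146); root-2 1.414 (Δ 0.018); 3:2 1.500 (Δ 0.104); 4:3 1.333 (Δ 0.063).

root-2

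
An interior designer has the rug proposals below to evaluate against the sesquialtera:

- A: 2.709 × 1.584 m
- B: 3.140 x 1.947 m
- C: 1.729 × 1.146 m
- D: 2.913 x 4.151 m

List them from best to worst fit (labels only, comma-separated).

Ratios: A = 2.709 / 1.584 ≈ 1.710; B = 3.140 / 1.947 ≈ 1.613; C = 1.729 / 1.146 ≈ 1.509; D = 4.151 / 2.913 ≈ 1.425.
|Δ from 1.500|: A 0.210; B 0.113; C 0.009; D 0.075.

C, D, B, A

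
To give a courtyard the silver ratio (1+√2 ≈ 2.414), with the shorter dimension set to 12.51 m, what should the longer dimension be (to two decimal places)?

silver ratio ≈ 2.41421.
Longer side = 12.51 × 2.41421 ≈ 30.2018 → 30.20 m.

30.20 m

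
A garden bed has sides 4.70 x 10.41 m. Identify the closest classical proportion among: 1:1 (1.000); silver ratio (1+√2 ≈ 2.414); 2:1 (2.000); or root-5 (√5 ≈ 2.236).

Ratio = 10.41 / 4.70 ≈ 2.215.
Distances: 1:1 1.000 (Δ 1.215); silver ratio 2.414 (Δ 0.199); 2:1 2.000 (Δ 0.215); root-5 2.236 (Δ 0.021).

root-5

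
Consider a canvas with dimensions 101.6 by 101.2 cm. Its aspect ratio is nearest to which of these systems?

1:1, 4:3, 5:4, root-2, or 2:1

1:1

Ratio = 101.6 / 101.2 ≈ 1.004.
Distances: 1:1 1.000 (Δ 0.004); 4:3 1.333 (Δ 0.329); 5:4 1.250 (Δ 0.246); root-2 1.414 (Δ 0.410); 2:1 2.000 (Δ 0.996).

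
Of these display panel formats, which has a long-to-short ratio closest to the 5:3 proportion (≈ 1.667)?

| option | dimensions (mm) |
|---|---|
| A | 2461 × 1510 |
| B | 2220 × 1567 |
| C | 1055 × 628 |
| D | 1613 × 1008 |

Target 5:3 ≈ 1.667.
A: 1.630 (Δ0.037)  B: 1.417 (Δ0.250)  C: 1.680 (Δ0.013)  D: 1.600 (Δ0.067)

C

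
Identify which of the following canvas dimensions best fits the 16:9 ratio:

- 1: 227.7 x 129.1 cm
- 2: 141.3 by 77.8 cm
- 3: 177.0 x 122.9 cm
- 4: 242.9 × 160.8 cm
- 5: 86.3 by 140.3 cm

Target 16:9 ≈ 1.778.
1: 1.764 (Δ0.014)  2: 1.816 (Δ0.038)  3: 1.440 (Δ0.338)  4: 1.511 (Δ0.267)  5: 1.626 (Δ0.152)

1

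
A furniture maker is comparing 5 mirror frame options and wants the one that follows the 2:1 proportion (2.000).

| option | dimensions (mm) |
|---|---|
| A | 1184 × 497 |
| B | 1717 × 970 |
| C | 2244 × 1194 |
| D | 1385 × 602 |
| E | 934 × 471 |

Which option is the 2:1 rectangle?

Target 2:1 ≈ 2.000.
A: 2.382 (Δ0.382)  B: 1.770 (Δ0.230)  C: 1.879 (Δ0.121)  D: 2.301 (Δ0.301)  E: 1.983 (Δ0.017)

E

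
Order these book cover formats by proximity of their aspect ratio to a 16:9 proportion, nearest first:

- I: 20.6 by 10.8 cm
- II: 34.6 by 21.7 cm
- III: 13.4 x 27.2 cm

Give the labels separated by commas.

Ratios: I = 20.6 / 10.8 ≈ 1.907; II = 34.6 / 21.7 ≈ 1.594; III = 27.2 / 13.4 ≈ 2.030.
|Δ from 1.778|: I 0.129; II 0.184; III 0.252.

I, II, III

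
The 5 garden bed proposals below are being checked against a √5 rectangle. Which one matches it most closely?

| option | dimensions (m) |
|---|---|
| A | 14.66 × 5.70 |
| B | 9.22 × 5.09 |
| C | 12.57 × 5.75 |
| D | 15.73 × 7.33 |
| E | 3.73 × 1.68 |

Ratios (long/short): A ≈ 2.572; B ≈ 1.811; C ≈ 2.186; D ≈ 2.146; E ≈ 2.220.
root-5 ≈ 2.236; option E is nearest (Δ 0.016).

E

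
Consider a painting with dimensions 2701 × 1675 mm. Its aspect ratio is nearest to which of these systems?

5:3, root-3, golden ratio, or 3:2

2701/1675 ≈ 1.613. Nearest candidates are golden ratio (1.618, off by 0.005) and 5:3 (1.667, off by 0.054).

golden ratio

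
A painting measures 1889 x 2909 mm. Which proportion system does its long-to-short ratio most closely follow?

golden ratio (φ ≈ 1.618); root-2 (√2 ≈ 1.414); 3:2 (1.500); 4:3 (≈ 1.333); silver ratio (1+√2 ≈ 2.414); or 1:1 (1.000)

3:2

2909/1889 ≈ 1.540. Nearest candidates are 3:2 (1.500, off by 0.040) and golden ratio (1.618, off by 0.078).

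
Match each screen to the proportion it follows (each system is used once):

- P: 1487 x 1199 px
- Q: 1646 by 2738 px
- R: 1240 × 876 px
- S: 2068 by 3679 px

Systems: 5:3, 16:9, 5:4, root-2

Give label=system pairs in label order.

P = 1487/1199 ≈ 1.240 → 5:4 (1.250)
Q = 2738/1646 ≈ 1.663 → 5:3 (1.667)
R = 1240/876 ≈ 1.416 → root-2 (1.414)
S = 3679/2068 ≈ 1.779 → 16:9 (1.778)

P=5:4, Q=5:3, R=root-2, S=16:9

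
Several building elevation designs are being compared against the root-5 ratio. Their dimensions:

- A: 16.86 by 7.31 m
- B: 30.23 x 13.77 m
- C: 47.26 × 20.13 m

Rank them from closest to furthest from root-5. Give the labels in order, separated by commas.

Ratios: A = 16.86 / 7.31 ≈ 2.306; B = 30.23 / 13.77 ≈ 2.195; C = 47.26 / 20.13 ≈ 2.348.
|Δ from 2.236|: A 0.070; B 0.041; C 0.112.

B, A, C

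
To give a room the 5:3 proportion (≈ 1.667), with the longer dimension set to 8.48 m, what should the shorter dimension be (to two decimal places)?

5:3 ≈ 1.66667.
Shorter side = 8.48 ÷ 1.66667 ≈ 5.0880 → 5.09 m.

5.09 m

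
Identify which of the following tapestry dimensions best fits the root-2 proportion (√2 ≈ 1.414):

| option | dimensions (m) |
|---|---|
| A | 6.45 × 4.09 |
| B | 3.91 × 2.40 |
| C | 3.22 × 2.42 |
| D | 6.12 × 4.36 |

Ratios (long/short): A ≈ 1.577; B ≈ 1.629; C ≈ 1.331; D ≈ 1.404.
root-2 ≈ 1.414; option D is nearest (Δ 0.010).

D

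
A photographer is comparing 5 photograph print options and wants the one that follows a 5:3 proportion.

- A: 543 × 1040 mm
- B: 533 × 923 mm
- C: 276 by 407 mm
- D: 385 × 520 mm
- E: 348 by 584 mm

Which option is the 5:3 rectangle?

E

Target 5:3 ≈ 1.667.
A: 1.915 (Δ0.248)  B: 1.732 (Δ0.065)  C: 1.475 (Δ0.192)  D: 1.351 (Δ0.316)  E: 1.678 (Δ0.011)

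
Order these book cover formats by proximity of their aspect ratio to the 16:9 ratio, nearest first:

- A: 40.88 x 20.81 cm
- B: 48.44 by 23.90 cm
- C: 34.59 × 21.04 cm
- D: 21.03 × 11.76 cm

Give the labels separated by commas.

D, C, A, B

Ratios: A = 40.88 / 20.81 ≈ 1.964; B = 48.44 / 23.90 ≈ 2.027; C = 34.59 / 21.04 ≈ 1.644; D = 21.03 / 11.76 ≈ 1.788.
|Δ from 1.778|: A 0.186; B 0.249; C 0.134; D 0.010.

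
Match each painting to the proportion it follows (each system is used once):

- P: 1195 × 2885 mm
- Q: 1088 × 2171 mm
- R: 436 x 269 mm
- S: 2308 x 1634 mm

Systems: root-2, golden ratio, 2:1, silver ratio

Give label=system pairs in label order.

P=silver ratio, Q=2:1, R=golden ratio, S=root-2

Ratios: P ≈ 2.414; Q ≈ 1.995; R ≈ 1.621; S ≈ 1.412.
Targets: root-2 ≈ 1.414; golden ratio ≈ 1.618; 2:1 ≈ 2.000; silver ratio ≈ 2.414.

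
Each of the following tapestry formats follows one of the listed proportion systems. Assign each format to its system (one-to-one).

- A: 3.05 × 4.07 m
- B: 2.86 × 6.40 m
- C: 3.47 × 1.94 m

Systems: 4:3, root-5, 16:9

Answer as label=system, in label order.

A=4:3, B=root-5, C=16:9

Ratios: A ≈ 1.334; B ≈ 2.238; C ≈ 1.789.
Targets: 4:3 ≈ 1.333; root-5 ≈ 2.236; 16:9 ≈ 1.778.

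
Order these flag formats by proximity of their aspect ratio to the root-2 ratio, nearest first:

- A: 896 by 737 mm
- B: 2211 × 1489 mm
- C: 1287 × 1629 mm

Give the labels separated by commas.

B, C, A

Ratios: A = 896 / 737 ≈ 1.216; B = 2211 / 1489 ≈ 1.485; C = 1629 / 1287 ≈ 1.266.
|Δ from 1.414|: A 0.198; B 0.071; C 0.148.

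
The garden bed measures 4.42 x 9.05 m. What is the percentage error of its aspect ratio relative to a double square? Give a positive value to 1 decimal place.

2.4%

Ratio = 9.05 / 4.42 ≈ 2.0475.
Ideal 2:1 = 2.0000. |2.0475 − 2.0000| / 2.0000 ≈ 2.37% → 2.4%.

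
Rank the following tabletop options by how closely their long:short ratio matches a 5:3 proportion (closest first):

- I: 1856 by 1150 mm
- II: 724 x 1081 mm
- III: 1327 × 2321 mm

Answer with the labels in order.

Ratios: I = 1856 / 1150 ≈ 1.614; II = 1081 / 724 ≈ 1.493; III = 2321 / 1327 ≈ 1.749.
|Δ from 1.667|: I 0.053; II 0.174; III 0.082.

I, III, II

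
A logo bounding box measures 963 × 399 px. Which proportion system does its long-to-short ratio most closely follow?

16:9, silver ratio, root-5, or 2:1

Ratio = 963 / 399 ≈ 2.414.
Distances: 16:9 1.778 (Δ 0.636); silver ratio 2.414 (Δ 0.000); root-5 2.236 (Δ 0.178); 2:1 2.000 (Δ 0.414).

silver ratio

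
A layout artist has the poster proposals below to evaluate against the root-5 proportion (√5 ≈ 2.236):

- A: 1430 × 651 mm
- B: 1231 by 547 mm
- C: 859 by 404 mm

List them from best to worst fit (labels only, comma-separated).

B, A, C

A: 1430/651 ≈ 2.197 → |2.197 − 2.236| = 0.039
B: 1231/547 ≈ 2.250 → |2.250 − 2.236| = 0.014
C: 859/404 ≈ 2.126 → |2.126 − 2.236| = 0.110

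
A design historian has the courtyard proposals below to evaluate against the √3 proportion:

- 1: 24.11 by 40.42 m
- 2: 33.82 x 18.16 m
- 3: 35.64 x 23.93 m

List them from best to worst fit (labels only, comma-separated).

1, 2, 3

Ratios: 1 = 40.42 / 24.11 ≈ 1.676; 2 = 33.82 / 18.16 ≈ 1.862; 3 = 35.64 / 23.93 ≈ 1.489.
|Δ from 1.732|: 1 0.056; 2 0.130; 3 0.243.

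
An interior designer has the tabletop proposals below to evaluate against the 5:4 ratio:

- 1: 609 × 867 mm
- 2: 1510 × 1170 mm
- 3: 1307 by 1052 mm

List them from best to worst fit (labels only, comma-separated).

Ratios: 1 = 867 / 609 ≈ 1.424; 2 = 1510 / 1170 ≈ 1.291; 3 = 1307 / 1052 ≈ 1.242.
|Δ from 1.250|: 1 0.174; 2 0.041; 3 0.008.

3, 2, 1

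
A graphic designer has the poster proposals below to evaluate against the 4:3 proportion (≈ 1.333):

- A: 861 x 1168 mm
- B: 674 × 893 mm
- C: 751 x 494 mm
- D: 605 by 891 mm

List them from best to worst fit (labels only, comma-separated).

B, A, D, C

A: 1168/861 ≈ 1.357 → |1.357 − 1.333| = 0.024
B: 893/674 ≈ 1.325 → |1.325 − 1.333| = 0.008
C: 751/494 ≈ 1.520 → |1.520 − 1.333| = 0.187
D: 891/605 ≈ 1.473 → |1.473 − 1.333| = 0.140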